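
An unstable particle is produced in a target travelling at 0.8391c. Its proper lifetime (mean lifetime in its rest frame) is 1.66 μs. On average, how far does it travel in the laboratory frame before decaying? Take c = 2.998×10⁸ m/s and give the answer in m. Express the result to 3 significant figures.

768 m

Lorentz factor: γ = (1 − 0.70408881)^(−1/2) = 1.8383.
Lab-frame lifetime: Δt = γτ = 1.8383 × 1.66 μs = 3.0516 μs.
Distance: d = vΔt = 0.8391 × 2.998×10⁸ m/s × 3.0516×10^-6 s = 768 m.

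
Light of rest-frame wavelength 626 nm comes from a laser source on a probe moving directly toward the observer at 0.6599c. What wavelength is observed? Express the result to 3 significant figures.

283 nm

Relativistic Doppler for wavelength: λ_obs = λ_src · √((1−β)/(1+β)).
With β = 0.6599: factor = √(0.3401/1.6599) = 0.45265.
λ_obs = 626 × 0.45265 = 283 nm.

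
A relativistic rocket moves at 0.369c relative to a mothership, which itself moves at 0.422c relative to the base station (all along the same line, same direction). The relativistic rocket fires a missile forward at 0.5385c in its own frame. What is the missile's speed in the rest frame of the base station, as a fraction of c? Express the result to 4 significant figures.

Compose velocities in two stages. Stage 1 (into S'): u₁ = (0.5385+0.369)/(1+0.5385×0.369) = 0.75707.
Stage 2 (into S): u = (0.75707+0.422)/(1+0.75707×0.422) = 0.89358, so the speed is 0.8936c.

0.8936c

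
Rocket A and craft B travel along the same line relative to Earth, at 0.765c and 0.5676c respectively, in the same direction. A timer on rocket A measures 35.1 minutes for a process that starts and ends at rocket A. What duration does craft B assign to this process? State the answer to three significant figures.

37.5 minutes

The velocity of rocket A relative to craft B is (0.765 − 0.5676)c / (1 − 0.765×0.5676) = 0.3489c; relative speed 0.3489c.
γ for this relative speed: γ = 1/√(1 − 0.121731) = 1.0671.
The clock on rocket A records proper time, so craft B measures Δt = γΔτ = 1.0671 × 35.1 = 37.5 minutes.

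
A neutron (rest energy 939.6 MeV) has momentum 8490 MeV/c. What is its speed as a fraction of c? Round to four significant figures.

pc/(mc²) = 8490/939.6 = 9.0358 = βγ = β/√(1−β²).
So β² = x²/(1 + x²) with x = 9.0358: x² = 81.6457, β² = 81.6457/82.6457 = 0.9879, β = 0.9939.

0.9939c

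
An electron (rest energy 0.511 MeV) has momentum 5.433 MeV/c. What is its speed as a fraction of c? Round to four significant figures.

0.9956c

pc/(mc²) = 5.433/0.511 = 10.632 = βγ = β/√(1−β²).
So β² = x²/(1 + x²) with x = 10.632: x² = 113.039, β² = 113.039/114.039 = 0.991231, β = 0.9956.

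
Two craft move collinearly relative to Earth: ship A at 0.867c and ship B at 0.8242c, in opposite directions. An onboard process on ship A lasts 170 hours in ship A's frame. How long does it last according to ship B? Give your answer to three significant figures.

1030 hours

Transform ship A's velocity into ship B's frame: (0.867 + 0.8242)/(1 + 0.867·0.8242) = 1.6912/1.7145814, so the relative speed is 0.98636c.
At |u| = 0.98636c, γ = (1 − 0.972906)^(−1/2) = 6.0752.
The clock on ship A records proper time, so ship B measures Δt = γΔτ = 6.0752 × 170 = 1030 hours.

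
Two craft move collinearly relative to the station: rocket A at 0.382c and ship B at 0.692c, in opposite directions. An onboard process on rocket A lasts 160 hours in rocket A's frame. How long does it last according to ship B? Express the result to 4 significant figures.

303.2 hours

Transform rocket A's velocity into ship B's frame: (0.382 + 0.692)/(1 + 0.382·0.692) = 1.074/1.264344, so the relative speed is 0.84945c.
γ for this relative speed: γ = 1/√(1 − 0.721565) = 1.8951.
Rocket A's interval is proper; time dilation gives Δt_B = γΔτ = 1.8951 × 160 hours = 303.2 hours.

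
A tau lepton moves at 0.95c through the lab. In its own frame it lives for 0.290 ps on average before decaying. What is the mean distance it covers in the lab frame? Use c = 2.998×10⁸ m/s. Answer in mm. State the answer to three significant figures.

Lorentz factor: γ = (1 − 0.9025)^(−1/2) = 3.2026.
Lab-frame lifetime: Δt = γτ = 3.2026 × 0.290 ps = 0.92875 ps.
Distance: d = vΔt = 0.95 × 2.998×10⁸ m/s × 9.2875×10^-13 s = 2.65×10^-4 m = 0.265 mm.

0.265 mm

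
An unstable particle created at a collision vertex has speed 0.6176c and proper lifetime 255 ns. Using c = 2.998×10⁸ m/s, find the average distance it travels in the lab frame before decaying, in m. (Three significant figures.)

Lorentz factor: γ = (1 − 0.38142976)^(−1/2) = 1.2715.
Lab-frame lifetime: Δt = γτ = 1.2715 × 255 ns = 324.23 ns.
Distance: d = vΔt = 0.6176 × 2.998×10⁸ m/s × 3.2423×10^-7 s = 60.0 m.

60.0 m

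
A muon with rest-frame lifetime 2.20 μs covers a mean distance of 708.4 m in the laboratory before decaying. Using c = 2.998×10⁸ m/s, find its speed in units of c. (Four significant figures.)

0.7319c

d = βγcτ ⇒ βγ = d/(cτ) = 708.4 m / (659.56 m) = 1.074.
β = (βγ)/√(1+(βγ)²) = 1.074/√2.15348 = 0.7319.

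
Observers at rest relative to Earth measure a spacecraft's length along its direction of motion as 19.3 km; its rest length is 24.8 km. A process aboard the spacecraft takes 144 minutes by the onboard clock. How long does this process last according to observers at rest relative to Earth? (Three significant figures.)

185 minutes

γ = L₀/L = 24.8/19.3 = 1.28497.
Δt = γΔτ = 1.28497 × 144 = 185 minutes.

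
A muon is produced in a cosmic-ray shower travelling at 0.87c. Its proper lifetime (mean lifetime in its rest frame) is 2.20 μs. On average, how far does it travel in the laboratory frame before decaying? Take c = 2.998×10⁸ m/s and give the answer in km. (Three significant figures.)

Lorentz factor: γ = (1 − 0.7569)^(−1/2) = 2.0282.
Lab-frame lifetime: Δt = γτ = 2.0282 × 2.20 μs = 4.462 μs.
Distance: d = vΔt = 0.87 × 2.998×10⁸ m/s × 4.4620×10^-6 s = 1160 m = 1.16 km.

1.16 km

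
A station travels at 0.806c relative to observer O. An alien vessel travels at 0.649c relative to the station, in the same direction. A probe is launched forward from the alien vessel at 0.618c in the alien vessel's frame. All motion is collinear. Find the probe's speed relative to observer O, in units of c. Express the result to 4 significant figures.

0.9893c

First combine the probe and alien vessel (S''→S'): u₁ = (0.618 + 0.649)/(1 + 0.618×0.649) = 1.267/1.401082 = 0.9043.
Then combine with the station (S'→S): u = (0.9043 + 0.806)/(1 + 0.9043×0.806) = 1.7103/1.7288658 = 0.98926.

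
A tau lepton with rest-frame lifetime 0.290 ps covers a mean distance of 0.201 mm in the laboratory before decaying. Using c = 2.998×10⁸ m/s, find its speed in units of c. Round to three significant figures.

0.918c

Let x = d/(cτ) = 2.010×10^-4 m / (2.998×10⁸ m/s × 2.900×10^-13 s) = 2.3119. Since d = βγcτ, x = βγ = β/√(1−β²).
Solving: β² = x²/(1+x²) = 5.34488/6.34488 = 0.842393, so β = 0.918.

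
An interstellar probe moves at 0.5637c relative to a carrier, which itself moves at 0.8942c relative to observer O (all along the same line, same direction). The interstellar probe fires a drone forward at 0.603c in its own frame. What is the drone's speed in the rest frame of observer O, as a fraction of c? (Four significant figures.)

0.9923c

First combine the drone and interstellar probe (S''→S'): u₁ = (0.603 + 0.5637)/(1 + 0.603×0.5637) = 1.1667/1.3399111 = 0.87073.
Then combine with the carrier (S'→S): u = (0.87073 + 0.8942)/(1 + 0.87073×0.8942) = 1.76493/1.778606766 = 0.99231.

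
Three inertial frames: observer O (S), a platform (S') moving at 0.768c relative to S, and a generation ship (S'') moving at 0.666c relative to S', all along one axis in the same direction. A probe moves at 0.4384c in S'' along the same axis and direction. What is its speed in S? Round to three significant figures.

First combine the probe and generation ship (S''→S'): u₁ = (0.4384 + 0.666)/(1 + 0.4384×0.666) = 1.1044/1.2919744 = 0.85482.
Then combine with the platform (S'→S): u = (0.85482 + 0.768)/(1 + 0.85482×0.768) = 1.62282/1.65650176 = 0.97967.

0.980c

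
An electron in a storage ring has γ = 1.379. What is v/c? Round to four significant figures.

0.6886

β = √(1 − 1/γ²) = √(1 − 1/1.901641) = √0.474138 = 0.6886.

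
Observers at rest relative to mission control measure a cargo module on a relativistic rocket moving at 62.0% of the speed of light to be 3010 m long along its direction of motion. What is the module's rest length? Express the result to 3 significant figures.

Lorentz factor: γ = (1 − 0.3844)^(−1/2) = 1.2745.
Proper length: L₀ = γ·L = 1.2745 × 3010 = 3840 m.

3840 m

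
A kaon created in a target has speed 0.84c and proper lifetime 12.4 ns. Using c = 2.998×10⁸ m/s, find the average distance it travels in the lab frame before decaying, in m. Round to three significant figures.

With β = 0.84, γ = 1/√(1 − 0.84²) = 1/√0.2944 = 1.843.
Lab-frame lifetime: Δt = γτ = 1.843 × 12.4 ns = 22.853 ns.
Distance: d = vΔt = 0.84 × 2.998×10⁸ m/s × 2.2853×10^-8 s = 5.76 m.

5.76 m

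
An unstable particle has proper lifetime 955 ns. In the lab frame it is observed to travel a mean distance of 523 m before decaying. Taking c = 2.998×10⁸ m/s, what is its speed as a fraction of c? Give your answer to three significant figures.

0.877c

d = βγcτ ⇒ βγ = d/(cτ) = 523.0 m / (286.309 m) = 1.8267.
β = (βγ)/√(1+(βγ)²) = 1.8267/√4.33683 = 0.877.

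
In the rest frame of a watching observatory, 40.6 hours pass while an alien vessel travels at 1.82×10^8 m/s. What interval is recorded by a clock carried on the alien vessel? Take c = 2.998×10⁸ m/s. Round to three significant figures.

β = v/c = (1.82×10^8 m/s)/(2.998×10⁸ m/s) = 0.607071.
With β = 0.607071, γ = 1/√(1 − 0.607071²) = 1/√0.6314648 = 1.2584.
The moving clock records proper time: Δτ = Δt/γ = 40.6/1.2584 = 32.3 hours.

32.3 hours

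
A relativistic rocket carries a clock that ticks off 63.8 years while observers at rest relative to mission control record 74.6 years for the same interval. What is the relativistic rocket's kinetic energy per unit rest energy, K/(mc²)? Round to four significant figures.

The time-dilation ratio gives γ = 74.6/63.8 = 1.16928.
Since K = (γ−1)mc², K/(mc²) = 1.16928 − 1 = 0.1693.

0.1693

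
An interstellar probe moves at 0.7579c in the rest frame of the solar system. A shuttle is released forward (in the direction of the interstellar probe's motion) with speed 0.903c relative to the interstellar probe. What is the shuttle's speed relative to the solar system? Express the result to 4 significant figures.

0.9861c

In units of c, u = (u' + v)/(1 + u'v) with u' = 0.903 and v = 0.7579.
Numerator: 0.903 + 0.7579 = 1.6609. Denominator: 1 + (0.903)(0.7579) = 1.6843837.
u = 1.6609/1.6843837 = 0.98606, so the speed is 0.9861c.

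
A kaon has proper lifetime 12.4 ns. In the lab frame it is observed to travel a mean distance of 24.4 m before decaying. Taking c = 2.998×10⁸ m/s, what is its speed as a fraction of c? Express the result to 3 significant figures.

0.989c

Lab distance = (lab lifetime)·v = γτ·βc, so βγ = d/(cτ) = 24.40/(2.998×10⁸ × 1.240×10^-8) = 6.5635.
With βγ = 6.5635: γ² = 1 + (βγ)² = 44.0795, and β = (βγ)/γ = 6.5635/6.63924 = 0.989.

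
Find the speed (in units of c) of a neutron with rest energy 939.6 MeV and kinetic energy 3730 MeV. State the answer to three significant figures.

γ = 1 + K/(mc²) = 1 + 3730/939.6 = 4.9698.
β = √(1 − 1/γ²) = √(1 − 0.0404876) = √0.9595124 = 0.980.

0.980c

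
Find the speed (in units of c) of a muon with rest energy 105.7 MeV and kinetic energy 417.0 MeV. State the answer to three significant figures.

0.979c

γ = 1 + K/(mc²) = 1 + 417.0/105.7 = 4.9451.
β = √(1 − 1/γ²) = √(1 − 0.0408931) = √0.9591069 = 0.979.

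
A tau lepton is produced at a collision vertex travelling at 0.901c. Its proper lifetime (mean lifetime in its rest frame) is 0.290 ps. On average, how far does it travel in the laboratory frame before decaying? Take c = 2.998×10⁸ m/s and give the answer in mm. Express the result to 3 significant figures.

γ = 1/√(1 − β²) = 1/√(1 − 0.811801) = 1/√0.188199 = 1/0.433819 = 2.3051.
Lab-frame lifetime: Δt = γτ = 2.3051 × 0.290 ps = 0.66848 ps.
Distance: d = vΔt = 0.901 × 2.998×10⁸ m/s × 6.6848×10^-13 s = 1.81×10^-4 m = 0.181 mm.

0.181 mm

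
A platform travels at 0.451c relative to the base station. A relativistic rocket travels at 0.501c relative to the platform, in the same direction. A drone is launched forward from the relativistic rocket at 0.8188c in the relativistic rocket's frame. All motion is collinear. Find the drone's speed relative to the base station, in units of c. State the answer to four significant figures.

0.9752c

Apply u = (u'+v)/(1+u'v) twice. Drone in the platform frame: (0.8188+0.501)/(1+0.8188·0.501) = 1.3198/1.4102188 = 0.93588c.
That velocity, transformed to the rest frame of the base station: (0.93588+0.451)/(1+0.93588·0.451) = 1.38688/1.42208188 = 0.97525c.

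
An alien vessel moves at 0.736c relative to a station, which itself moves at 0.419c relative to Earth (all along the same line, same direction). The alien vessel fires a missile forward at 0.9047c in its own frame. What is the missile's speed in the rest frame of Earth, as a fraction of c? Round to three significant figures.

0.994c

Compose velocities in two stages. Stage 1 (into S'): u₁ = (0.9047+0.736)/(1+0.9047×0.736) = 0.9849.
Stage 2 (into S): u = (0.9849+0.419)/(1+0.9849×0.419) = 0.99379, so the speed is 0.994c.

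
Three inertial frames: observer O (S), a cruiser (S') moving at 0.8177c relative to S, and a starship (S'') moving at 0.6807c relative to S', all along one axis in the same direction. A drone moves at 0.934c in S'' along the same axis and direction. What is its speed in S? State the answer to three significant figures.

0.999c

First combine the drone and starship (S''→S'): u₁ = (0.934 + 0.6807)/(1 + 0.934×0.6807) = 1.6147/1.6357738 = 0.98712.
Then combine with the cruiser (S'→S): u = (0.98712 + 0.8177)/(1 + 0.98712×0.8177) = 1.80482/1.807168024 = 0.9987.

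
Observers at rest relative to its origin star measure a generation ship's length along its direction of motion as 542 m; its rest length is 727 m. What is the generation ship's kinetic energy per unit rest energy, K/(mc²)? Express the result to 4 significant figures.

0.3413

From L = L₀/γ: γ = 727/542 = 1.34133.
K/(mc²) = γ − 1 = 1.34133 − 1 = 0.3413.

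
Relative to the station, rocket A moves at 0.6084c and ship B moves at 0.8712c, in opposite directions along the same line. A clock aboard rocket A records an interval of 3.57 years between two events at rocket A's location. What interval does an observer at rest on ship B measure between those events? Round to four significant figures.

14.02 years

The velocity of rocket A relative to ship B is (0.6084 + 0.8712)c / (1 + 0.6084×0.8712) = 0.96703c; relative speed 0.96703c.
At |u| = 0.96703c, γ = (1 − 0.935147)^(−1/2) = 3.9268.
The clock on rocket A records proper time, so ship B measures Δt = γΔτ = 3.9268 × 3.57 = 14.02 years.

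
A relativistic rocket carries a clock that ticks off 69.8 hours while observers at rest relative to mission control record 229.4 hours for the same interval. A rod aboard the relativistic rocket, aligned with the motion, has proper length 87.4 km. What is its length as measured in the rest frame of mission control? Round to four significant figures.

The time-dilation ratio gives γ = 229.4/69.8 = 3.28653.
L = L₀/γ = 87.4/3.28653 = 26.59 km.

26.59 km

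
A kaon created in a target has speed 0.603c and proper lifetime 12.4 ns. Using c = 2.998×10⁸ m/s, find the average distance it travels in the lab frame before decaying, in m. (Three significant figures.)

Lorentz factor: γ = (1 − 0.363609)^(−1/2) = 1.2535.
Lab-frame lifetime: Δt = γτ = 1.2535 × 12.4 ns = 15.543 ns.
Distance: d = vΔt = 0.603 × 2.998×10⁸ m/s × 1.5543×10^-8 s = 2.81 m.

2.81 m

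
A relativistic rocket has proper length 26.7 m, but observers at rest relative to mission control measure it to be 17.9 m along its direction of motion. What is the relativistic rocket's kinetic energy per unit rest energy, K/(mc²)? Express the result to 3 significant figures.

0.492

γ = L₀/L = 26.7/17.9 = 1.49162.
Since K = (γ−1)mc², K/(mc²) = 1.49162 − 1 = 0.492.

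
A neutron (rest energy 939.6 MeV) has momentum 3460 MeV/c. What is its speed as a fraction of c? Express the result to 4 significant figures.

βγ = pc/(mc²) = 3460/939.6 = 3.6824.
Since γ² = 1 + (βγ)² = 14.5601, γ = √14.5601 = 3.81577, and β = (βγ)/γ = 3.6824/3.81577 = 0.9650.

0.9650c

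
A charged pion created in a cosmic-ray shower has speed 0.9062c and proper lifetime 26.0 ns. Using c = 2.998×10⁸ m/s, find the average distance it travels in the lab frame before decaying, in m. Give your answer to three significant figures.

With β = 0.9062, γ = 1/√(1 − 0.9062²) = 1/√0.17880156 = 2.3649.
Lab-frame lifetime: Δt = γτ = 2.3649 × 26.0 ns = 61.487 ns.
Distance: d = vΔt = 0.9062 × 2.998×10⁸ m/s × 6.1487×10^-8 s = 16.7 m.

16.7 m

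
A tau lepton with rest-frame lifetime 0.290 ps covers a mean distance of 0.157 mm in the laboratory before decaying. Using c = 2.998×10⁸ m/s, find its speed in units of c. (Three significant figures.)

0.875c

Lab distance = (lab lifetime)·v = γτ·βc, so βγ = d/(cτ) = 1.570×10^-4/(2.998×10⁸ × 2.900×10^-13) = 1.8058.
With βγ = 1.8058: γ² = 1 + (βγ)² = 4.26091, and β = (βγ)/γ = 1.8058/2.0642 = 0.875.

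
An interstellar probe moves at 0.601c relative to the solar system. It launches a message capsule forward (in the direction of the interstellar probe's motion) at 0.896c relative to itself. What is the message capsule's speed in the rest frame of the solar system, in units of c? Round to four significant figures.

In units of c, u = (u' + v)/(1 + u'v) with u' = 0.896 and v = 0.601.
Numerator: 0.896 + 0.601 = 1.497. Denominator: 1 + (0.896)(0.601) = 1.538496.
u = 1.497/1.538496 = 0.97303, so the speed is 0.9730c.

0.9730c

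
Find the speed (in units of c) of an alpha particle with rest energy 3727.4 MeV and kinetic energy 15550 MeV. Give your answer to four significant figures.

0.9811c

γ = 1 + K/(mc²) = 1 + 15550/3727.4 = 5.1718.
β = √(1 − 1/γ²) = √(1 − 0.0373867) = √0.9626133 = 0.9811.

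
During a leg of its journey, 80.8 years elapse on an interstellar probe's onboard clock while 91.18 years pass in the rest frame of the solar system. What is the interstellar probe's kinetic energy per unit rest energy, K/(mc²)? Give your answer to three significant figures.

0.128

From Δt = γΔτ: γ = 91.18/80.8 = 1.12847.
K/(mc²) = γ − 1 = 1.12847 − 1 = 0.128.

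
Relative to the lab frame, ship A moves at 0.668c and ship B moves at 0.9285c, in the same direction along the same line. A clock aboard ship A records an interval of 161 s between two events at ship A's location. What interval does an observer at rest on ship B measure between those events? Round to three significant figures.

221 s

Speed of ship A in ship B's frame: u = (v_A − v_B)/(1 − v_A v_B/c²) = (0.668 − 0.9285)/(1 − 0.668×0.9285) = −0.2605/0.379762 = −0.68596; |u| = 0.68596c.
At |u| = 0.68596c, γ = (1 − 0.470541)^(−1/2) = 1.3743.
The clock on ship A records proper time, so ship B measures Δt = γΔτ = 1.3743 × 161 = 221 s.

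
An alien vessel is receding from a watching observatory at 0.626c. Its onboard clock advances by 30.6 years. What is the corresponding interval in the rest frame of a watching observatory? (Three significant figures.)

With β = 0.626, γ = 1/√(1 − 0.626²) = 1/√0.608124 = 1.2823.
The onboard clock measures proper time, so the interval in the rest frame of a watching observatory is dilated: Δt = γ·Δτ = 1.2823 × 30.6 years = 39.2 years.

39.2 years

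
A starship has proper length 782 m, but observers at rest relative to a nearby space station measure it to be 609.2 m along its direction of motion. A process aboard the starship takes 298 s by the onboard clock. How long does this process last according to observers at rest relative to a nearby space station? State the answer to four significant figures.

382.5 s

Length contraction gives γ = L₀/L = 782/609.2 = 1.28365.
Δt = γΔτ = 1.28365 × 298 = 382.5 s.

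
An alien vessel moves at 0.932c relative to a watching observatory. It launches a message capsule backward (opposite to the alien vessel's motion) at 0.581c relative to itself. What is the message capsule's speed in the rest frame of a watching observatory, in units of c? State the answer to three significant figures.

0.766c

Relativistic velocity addition: u = (u' + v)/(1 + u'v/c²), with u' = −0.581c and v = 0.932c.
Numerator: −0.581 + 0.932 = 0.351. Denominator: 1 + (−0.581)(0.932) = 0.458508.
u = 0.351/0.458508 = 0.76553, so the speed is 0.766c.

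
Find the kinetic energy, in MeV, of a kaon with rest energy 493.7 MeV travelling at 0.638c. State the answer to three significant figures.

Lorentz factor: γ = (1 − 0.407044)^(−1/2) = 1.29864.
Kinetic energy: K = (γ − 1)mc² = (1.29864 − 1) × 493.7 MeV = 0.29864 × 493.7 = 147 MeV.

147 MeV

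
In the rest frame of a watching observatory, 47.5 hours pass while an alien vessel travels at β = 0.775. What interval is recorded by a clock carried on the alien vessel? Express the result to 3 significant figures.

30.0 hours

Lorentz factor: γ = (1 − 0.600625)^(−1/2) = 1.5824.
The alien vessel's clock runs slow as seen from a watching observatory, so Δτ = Δt/γ = 47.5/1.5824 = 30.0 hours.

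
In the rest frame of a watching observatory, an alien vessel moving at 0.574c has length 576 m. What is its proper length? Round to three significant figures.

γ = 1/√(1 − β²) = 1/√(1 − 0.329476) = 1/√0.670524 = 1/0.818855 = 1.2212.
Proper length: L₀ = γ·L = 1.2212 × 576 = 703 m.

703 m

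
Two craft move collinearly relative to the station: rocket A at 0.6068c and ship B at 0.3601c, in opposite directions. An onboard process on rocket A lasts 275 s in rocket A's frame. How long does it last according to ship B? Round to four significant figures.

451.9 s

Speed of rocket A in ship B's frame: u = (v_A + v_B)/(1 + v_A v_B/c²) = (0.6068 + 0.3601)/(1 + 0.6068×0.3601) = 0.9669/1.21850868 = 0.79351; |u| = 0.79351c.
γ for this relative speed: γ = 1/√(1 − 0.629658) = 1.6432.
The clock on rocket A records proper time, so ship B measures Δt = γΔτ = 1.6432 × 275 = 451.9 s.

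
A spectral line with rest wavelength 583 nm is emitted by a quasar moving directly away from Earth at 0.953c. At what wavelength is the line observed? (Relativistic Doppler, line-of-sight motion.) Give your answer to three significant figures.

3760 nm

Relativistic Doppler for wavelength: λ_obs = λ_src · √((1+β)/(1−β)).
With β = 0.953: factor = √(1.953/0.047) = 6.4462.
λ_obs = 583 × 6.4462 = 3760 nm.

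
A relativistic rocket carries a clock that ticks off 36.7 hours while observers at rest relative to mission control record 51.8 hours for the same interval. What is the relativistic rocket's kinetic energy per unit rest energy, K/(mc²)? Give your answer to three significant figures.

From Δt = γΔτ: γ = 51.8/36.7 = 1.41144.
Since K = (γ−1)mc², K/(mc²) = 1.41144 − 1 = 0.411.

0.411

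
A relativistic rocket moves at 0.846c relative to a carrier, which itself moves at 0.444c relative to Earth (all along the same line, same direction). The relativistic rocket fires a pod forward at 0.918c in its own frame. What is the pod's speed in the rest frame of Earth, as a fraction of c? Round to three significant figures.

Compose velocities in two stages. Stage 1 (into S'): u₁ = (0.918+0.846)/(1+0.918×0.846) = 0.99289.
Stage 2 (into S): u = (0.99289+0.444)/(1+0.99289×0.444) = 0.99726, so the speed is 0.997c.

0.997c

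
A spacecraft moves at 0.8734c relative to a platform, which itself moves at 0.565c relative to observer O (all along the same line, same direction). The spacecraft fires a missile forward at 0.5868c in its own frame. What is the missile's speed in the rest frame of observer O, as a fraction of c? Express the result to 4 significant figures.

0.9903c

First combine the missile and spacecraft (S''→S'): u₁ = (0.5868 + 0.8734)/(1 + 0.5868×0.8734) = 1.4602/1.51251112 = 0.96541.
Then combine with the platform (S'→S): u = (0.96541 + 0.565)/(1 + 0.96541×0.565) = 1.53041/1.54545665 = 0.99026.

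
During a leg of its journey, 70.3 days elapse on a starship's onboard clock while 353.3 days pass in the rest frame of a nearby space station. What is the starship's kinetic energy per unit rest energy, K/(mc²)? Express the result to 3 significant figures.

4.03

γ = Δt/Δτ = 353.3/70.3 = 5.0256.
K/(mc²) = γ − 1 = 5.0256 − 1 = 4.03.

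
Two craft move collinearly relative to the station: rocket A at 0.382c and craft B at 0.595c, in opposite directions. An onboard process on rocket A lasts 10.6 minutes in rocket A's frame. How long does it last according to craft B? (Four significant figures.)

The velocity of rocket A relative to craft B is (0.382 + 0.595)c / (1 + 0.382×0.595) = 0.79606c; relative speed 0.79606c.
At |u| = 0.79606c, γ = (1 − 0.633712)^(−1/2) = 1.6523.
The clock on rocket A records proper time, so craft B measures Δt = γΔτ = 1.6523 × 10.6 = 17.51 minutes.

17.51 minutes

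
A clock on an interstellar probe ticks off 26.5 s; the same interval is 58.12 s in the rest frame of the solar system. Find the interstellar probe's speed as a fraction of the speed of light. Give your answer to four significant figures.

0.8900c

γ = Δt/Δτ = 58.12/26.5 = 2.1932.
β = √(1 − 1/γ²) = √(1 − 0.207895) = √0.792105 = 0.8900.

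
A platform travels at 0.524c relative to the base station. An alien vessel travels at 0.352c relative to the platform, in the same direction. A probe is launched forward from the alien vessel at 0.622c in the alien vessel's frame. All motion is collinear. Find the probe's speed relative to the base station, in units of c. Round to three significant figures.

First combine the probe and alien vessel (S''→S'): u₁ = (0.622 + 0.352)/(1 + 0.622×0.352) = 0.974/1.218944 = 0.79905.
Then combine with the platform (S'→S): u = (0.79905 + 0.524)/(1 + 0.79905×0.524) = 1.32305/1.4187022 = 0.93258.

0.933c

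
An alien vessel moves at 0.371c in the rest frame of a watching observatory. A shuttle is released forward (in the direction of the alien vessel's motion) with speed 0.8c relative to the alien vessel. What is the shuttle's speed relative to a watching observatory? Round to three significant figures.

0.903c

In units of c, u = (u' + v)/(1 + u'v) with u' = 0.8 and v = 0.371.
Numerator: 0.8 + 0.371 = 1.171. Denominator: 1 + (0.8)(0.371) = 1.2968.
u = 1.171/1.2968 = 0.90299, so the speed is 0.903c.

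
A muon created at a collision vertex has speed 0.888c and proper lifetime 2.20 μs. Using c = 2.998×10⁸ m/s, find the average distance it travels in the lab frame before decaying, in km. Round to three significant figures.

1.27 km

Lorentz factor: γ = (1 − 0.788544)^(−1/2) = 2.1747.
Lab-frame lifetime: Δt = γτ = 2.1747 × 2.20 μs = 4.7843 μs.
Distance: d = vΔt = 0.888 × 2.998×10⁸ m/s × 4.7843×10^-6 s = 1270 m = 1.27 km.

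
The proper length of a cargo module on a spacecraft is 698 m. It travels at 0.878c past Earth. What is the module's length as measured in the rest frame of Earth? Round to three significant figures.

With β = 0.878, γ = 1/√(1 − 0.878²) = 1/√0.229116 = 2.0892.
Along the direction of motion the measured length is L₀/γ = 698/2.0892 = 334 m.

334 m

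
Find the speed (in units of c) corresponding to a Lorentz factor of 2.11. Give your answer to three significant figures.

0.881c

β = √(1 − 1/γ²) = √(1 − 1/4.4521) = √0.775387 = 0.881.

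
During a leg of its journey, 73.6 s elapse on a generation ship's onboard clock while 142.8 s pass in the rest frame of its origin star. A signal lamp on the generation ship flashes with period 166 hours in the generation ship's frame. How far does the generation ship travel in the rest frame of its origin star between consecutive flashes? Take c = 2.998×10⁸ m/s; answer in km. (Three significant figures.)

γ = Δt/Δτ = 142.8/73.6 = 1.94022.
β = √(1 − 1/γ²) = 0.85695. Lab-frame period = γτ = 1.94022×166 hours = 322.08 hours. Distance = βc × γτ = 0.85695 × 2.998×10⁸ m/s × 1159488 s = 2.9789×10^14 m = 2.98×10^11 km.

2.98×10^11 km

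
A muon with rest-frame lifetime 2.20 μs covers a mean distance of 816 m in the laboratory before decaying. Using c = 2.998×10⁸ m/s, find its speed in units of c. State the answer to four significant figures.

Let x = d/(cτ) = 816.0 m / (2.998×10⁸ m/s × 2.200×10^-6 s) = 1.2372. Since d = βγcτ, x = βγ = β/√(1−β²).
Solving: β² = x²/(1+x²) = 1.53066/2.53066 = 0.604846, so β = 0.7777.

0.7777c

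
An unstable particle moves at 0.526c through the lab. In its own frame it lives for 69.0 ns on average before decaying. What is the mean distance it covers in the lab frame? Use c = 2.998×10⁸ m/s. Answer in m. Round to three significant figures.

12.8 m

With β = 0.526, γ = 1/√(1 − 0.526²) = 1/√0.723324 = 1.1758.
Lab-frame lifetime: Δt = γτ = 1.1758 × 69.0 ns = 81.13 ns.
Distance: d = vΔt = 0.526 × 2.998×10⁸ m/s × 8.1130×10^-8 s = 12.8 m.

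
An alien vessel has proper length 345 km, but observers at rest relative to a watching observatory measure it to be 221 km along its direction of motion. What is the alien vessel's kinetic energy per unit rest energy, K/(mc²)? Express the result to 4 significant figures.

0.5611

From L = L₀/γ: γ = 345/221 = 1.56109.
K/(mc²) = γ − 1 = 1.56109 − 1 = 0.5611.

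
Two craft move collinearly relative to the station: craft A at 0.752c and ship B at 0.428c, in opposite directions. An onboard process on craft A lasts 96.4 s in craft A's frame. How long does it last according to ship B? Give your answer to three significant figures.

214 s

Speed of craft A in ship B's frame: u = (v_A + v_B)/(1 + v_A v_B/c²) = (0.752 + 0.428)/(1 + 0.752×0.428) = 1.18/1.321856 = 0.89268; |u| = 0.89268c.
At |u| = 0.89268c, γ = (1 − 0.796878)^(−1/2) = 2.2188.
Craft A's interval is proper; time dilation gives Δt_B = γΔτ = 2.2188 × 96.4 s = 214 s.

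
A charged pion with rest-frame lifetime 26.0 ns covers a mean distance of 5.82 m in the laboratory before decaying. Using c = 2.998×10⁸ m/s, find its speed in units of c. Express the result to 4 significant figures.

Lab distance = (lab lifetime)·v = γτ·βc, so βγ = d/(cτ) = 5.820/(2.998×10⁸ × 2.600×10^-8) = 0.74665.
With βγ = 0.74665: γ² = 1 + (βγ)² = 1.557486, and β = (βγ)/γ = 0.74665/1.24799 = 0.5983.

0.5983c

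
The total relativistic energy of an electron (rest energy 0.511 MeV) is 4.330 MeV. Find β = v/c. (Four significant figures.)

0.9930

γ = E/(mc²) = 4.330/0.511 = 8.4736.
β = √(1 − 1/γ²) = √(1 − 0.0139272) = √0.9860728 = 0.9930.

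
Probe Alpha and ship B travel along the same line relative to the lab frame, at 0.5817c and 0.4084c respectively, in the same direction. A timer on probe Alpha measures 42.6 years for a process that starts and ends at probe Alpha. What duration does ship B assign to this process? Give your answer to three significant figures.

Speed of probe Alpha in ship B's frame: u = (v_A − v_B)/(1 − v_A v_B/c²) = (0.5817 − 0.4084)/(1 − 0.5817×0.4084) = 0.1733/0.76243372 = 0.2273; |u| = 0.2273c.
At |u| = 0.2273c, γ = (1 − 0.0516653)^(−1/2) = 1.0269.
Probe Alpha's interval is proper; time dilation gives Δt_B = γΔτ = 1.0269 × 42.6 years = 43.7 years.

43.7 years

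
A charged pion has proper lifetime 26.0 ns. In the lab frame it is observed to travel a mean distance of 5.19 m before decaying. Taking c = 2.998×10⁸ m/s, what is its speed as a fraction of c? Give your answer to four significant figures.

d = βγcτ ⇒ βγ = d/(cτ) = 5.190 m / (7.7948 m) = 0.66583.
β = (βγ)/√(1+(βγ)²) = 0.66583/√1.44333 = 0.5542.

0.5542c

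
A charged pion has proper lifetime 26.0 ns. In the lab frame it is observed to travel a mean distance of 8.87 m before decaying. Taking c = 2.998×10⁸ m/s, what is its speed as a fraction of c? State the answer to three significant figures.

0.751c

d = βγcτ ⇒ βγ = d/(cτ) = 8.870 m / (7.7948 m) = 1.1379.
β = (βγ)/√(1+(βγ)²) = 1.1379/√2.29482 = 0.751.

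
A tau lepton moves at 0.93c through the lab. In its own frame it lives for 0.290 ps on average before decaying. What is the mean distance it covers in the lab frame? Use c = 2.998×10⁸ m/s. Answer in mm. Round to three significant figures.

0.220 mm

γ = 1/√(1 − β²) = 1/√(1 − 0.8649) = 1/√0.1351 = 1/0.36756 = 2.7206.
Lab-frame lifetime: Δt = γτ = 2.7206 × 0.290 ps = 0.78897 ps.
Distance: d = vΔt = 0.93 × 2.998×10⁸ m/s × 7.8897×10^-13 s = 2.20×10^-4 m = 0.220 mm.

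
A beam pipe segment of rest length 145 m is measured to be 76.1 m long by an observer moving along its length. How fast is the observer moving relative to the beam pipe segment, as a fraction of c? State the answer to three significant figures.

0.851c

Length contraction gives γ = L₀/L = 145/76.1 = 1.9054.
β = √(1 − 1/γ²) = √0.72456 = 0.851.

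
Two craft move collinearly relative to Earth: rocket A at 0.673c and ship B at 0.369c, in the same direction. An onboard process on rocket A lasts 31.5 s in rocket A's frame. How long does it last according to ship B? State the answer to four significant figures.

Transform rocket A's velocity into ship B's frame: (0.673 − 0.369)/(1 − 0.673·0.369) = 0.304/0.751663, so the relative speed is 0.40444c.
At |u| = 0.40444c, γ = (1 − 0.163572)^(−1/2) = 1.0934.
Rocket A's interval is proper; time dilation gives Δt_B = γΔτ = 1.0934 × 31.5 s = 34.44 s.

34.44 s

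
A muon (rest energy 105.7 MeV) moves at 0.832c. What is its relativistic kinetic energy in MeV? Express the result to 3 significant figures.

β² = 0.692224, so γ = 1/√0.307776 = 1.80253.
Kinetic energy: K = (γ − 1)mc² = (1.80253 − 1) × 105.7 MeV = 0.80253 × 105.7 = 84.8 MeV.

84.8 MeV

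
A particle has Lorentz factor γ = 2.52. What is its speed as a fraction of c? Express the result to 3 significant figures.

β = √(1 − 1/γ²) = √(1 − 1/6.3504) = √0.84253 = 0.918.

0.918c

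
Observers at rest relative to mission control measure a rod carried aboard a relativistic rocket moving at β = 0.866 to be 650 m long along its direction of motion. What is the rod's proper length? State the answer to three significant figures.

Lorentz factor: γ = (1 − 0.749956)^(−1/2) = 1.9998.
Proper length: L₀ = γ·L = 1.9998 × 650 = 1300 m.

1300 m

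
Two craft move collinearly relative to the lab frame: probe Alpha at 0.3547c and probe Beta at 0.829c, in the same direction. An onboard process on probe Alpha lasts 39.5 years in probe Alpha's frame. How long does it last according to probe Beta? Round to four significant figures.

53.33 years

The velocity of probe Alpha relative to probe Beta is (0.3547 − 0.829)c / (1 − 0.3547×0.829) = −0.67186c; relative speed 0.67186c.
At |u| = 0.67186c, γ = (1 − 0.451396)^(−1/2) = 1.3501.
The clock on probe Alpha records proper time, so probe Beta measures Δt = γΔτ = 1.3501 × 39.5 = 53.33 years.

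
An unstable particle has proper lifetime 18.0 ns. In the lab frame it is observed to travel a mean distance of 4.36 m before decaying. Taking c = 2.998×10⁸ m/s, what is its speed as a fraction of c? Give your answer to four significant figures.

Let x = d/(cτ) = 4.360 m / (2.998×10⁸ m/s × 1.800×10^-8 s) = 0.80795. Since d = βγcτ, x = βγ = β/√(1−β²).
Solving: β² = x²/(1+x²) = 0.652783/1.652783 = 0.39496, so β = 0.6285.

0.6285c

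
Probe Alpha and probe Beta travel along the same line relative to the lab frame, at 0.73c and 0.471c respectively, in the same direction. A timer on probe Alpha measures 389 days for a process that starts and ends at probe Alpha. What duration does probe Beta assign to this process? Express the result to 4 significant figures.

423.4 days

Speed of probe Alpha in probe Beta's frame: u = (v_A − v_B)/(1 − v_A v_B/c²) = (0.73 − 0.471)/(1 − 0.73×0.471) = 0.259/0.65617 = 0.39471; |u| = 0.39471c.
At |u| = 0.39471c, γ = (1 − 0.155796)^(−1/2) = 1.0884.
The clock on probe Alpha records proper time, so probe Beta measures Δt = γΔτ = 1.0884 × 389 = 423.4 days.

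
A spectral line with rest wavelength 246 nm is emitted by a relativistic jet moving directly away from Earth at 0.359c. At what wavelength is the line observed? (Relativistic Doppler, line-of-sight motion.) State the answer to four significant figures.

358.2 nm

Relativistic Doppler for wavelength: λ_obs = λ_src · √((1+β)/(1−β)).
With β = 0.359: factor = √(1.359/0.641) = 1.4561.
λ_obs = 246 × 1.4561 = 358.2 nm.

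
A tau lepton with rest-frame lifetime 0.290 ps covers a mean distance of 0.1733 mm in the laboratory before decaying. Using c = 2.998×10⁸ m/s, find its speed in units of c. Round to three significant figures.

0.894c

Lab distance = (lab lifetime)·v = γτ·βc, so βγ = d/(cτ) = 1.733×10^-4/(2.998×10⁸ × 2.900×10^-13) = 1.9933.
With βγ = 1.9933: γ² = 1 + (βγ)² = 4.97324, and β = (βγ)/γ = 1.9933/2.23008 = 0.894.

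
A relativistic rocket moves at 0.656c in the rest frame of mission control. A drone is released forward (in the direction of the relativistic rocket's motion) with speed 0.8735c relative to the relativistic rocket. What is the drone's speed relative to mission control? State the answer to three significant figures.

0.972c

Relativistic velocity addition: u = (u' + v)/(1 + u'v/c²), with u' = 0.8735c and v = 0.656c.
Numerator: 0.8735 + 0.656 = 1.5295. Denominator: 1 + (0.8735)(0.656) = 1.573016.
u = 1.5295/1.573016 = 0.97234, so the speed is 0.972c.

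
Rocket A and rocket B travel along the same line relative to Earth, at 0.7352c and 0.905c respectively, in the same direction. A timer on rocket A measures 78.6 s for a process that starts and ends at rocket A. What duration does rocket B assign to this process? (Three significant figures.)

91.2 s

Speed of rocket A in rocket B's frame: u = (v_A − v_B)/(1 − v_A v_B/c²) = (0.7352 − 0.905)/(1 − 0.7352×0.905) = −0.1698/0.334644 = −0.5074; |u| = 0.5074c.
At |u| = 0.5074c, γ = (1 − 0.257455)^(−1/2) = 1.1605.
The clock on rocket A records proper time, so rocket B measures Δt = γΔτ = 1.1605 × 78.6 = 91.2 s.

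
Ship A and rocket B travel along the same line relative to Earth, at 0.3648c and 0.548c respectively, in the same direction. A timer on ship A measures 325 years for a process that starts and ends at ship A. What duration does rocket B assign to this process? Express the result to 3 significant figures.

Transform ship A's velocity into rocket B's frame: (0.3648 − 0.548)/(1 − 0.3648·0.548) = −0.1832/0.8000896, so the relative speed is 0.22897c.
At |u| = 0.22897c, γ = (1 − 0.0524273)^(−1/2) = 1.0273.
Ship A's interval is proper; time dilation gives Δt_B = γΔτ = 1.0273 × 325 years = 334 years.

334 years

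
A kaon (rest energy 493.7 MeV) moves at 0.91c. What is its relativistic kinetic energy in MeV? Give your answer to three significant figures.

697 MeV

With β = 0.91, γ = 1/√(1 − 0.91²) = 1/√0.1719 = 2.4119.
Kinetic energy: K = (γ − 1)mc² = (2.4119 − 1) × 493.7 MeV = 1.4119 × 493.7 = 697 MeV.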